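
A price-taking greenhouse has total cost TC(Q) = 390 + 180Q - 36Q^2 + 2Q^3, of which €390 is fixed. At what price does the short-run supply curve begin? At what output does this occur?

Short-run supply begins at min AVC. From VC = 180Q - 36Q^2 + 2Q^3, AVC = 180 - 36Q + 2Q^2.
At the minimum of AVC, MC = AVC. MC = 180 - 72Q + 6Q^2; setting MC = AVC gives 4Q^2 - 36Q = 0, so Q = 9. min AVC = 18.
For P < €18 the firm produces nothing.

€18 per unit, at Q = 9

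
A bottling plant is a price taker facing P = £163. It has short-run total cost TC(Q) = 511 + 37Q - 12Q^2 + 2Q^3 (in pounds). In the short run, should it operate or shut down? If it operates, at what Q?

Strip out fixed cost: VC = 37Q - 12Q^2 + 2Q^3. Then AVC = 37 - 12Q + 2Q^2 and MC = 37 - 24Q + 6Q^2.
AVC hits its minimum where MC = AVC, at Q = 3, giving min AVC = 37 - 12·3 + 2·3^2 = £19.
Since P = £163 ≥ min AVC = £19, price covers variable cost and the firm should produce.
Set P = MC: 163 = 37 - 24Q + 6Q^2 → -126 - 24Q + 6Q^2 = 0. The roots are Q = -3 and Q = 7; the profit-maximizing output is on the rising part of MC, so Q* = 7.
Check: AVC at Q = 7 is £51 ≤ P, so revenue covers variable cost.
Profit = P·Q − TC = 163·7 − 868 = £273.

Produce at Q = 7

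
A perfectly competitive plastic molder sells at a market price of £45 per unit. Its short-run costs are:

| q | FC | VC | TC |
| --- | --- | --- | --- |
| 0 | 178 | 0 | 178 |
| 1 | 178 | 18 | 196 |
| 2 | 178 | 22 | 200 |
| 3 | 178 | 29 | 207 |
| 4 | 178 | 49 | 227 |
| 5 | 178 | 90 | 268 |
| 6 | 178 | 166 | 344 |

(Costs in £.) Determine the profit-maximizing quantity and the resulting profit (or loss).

q = 5; profit = -£43

Compute π = P·q − TC at each output: q=0: -178; q=1: -151; q=2: -110; q=3: -72; q=4: -47; q=5: -43; q=6: -74.
Profit is maximized at q = 5. AVC there is 90/5 = £18 ≤ P, so producing beats shutting down (which would give -£178).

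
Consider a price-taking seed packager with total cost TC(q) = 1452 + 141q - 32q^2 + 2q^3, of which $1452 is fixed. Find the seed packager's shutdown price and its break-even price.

Shutdown price = $13; break-even price = $163

AVC = 141 - 32q + 2q^2; minimized at q = 8, giving min AVC = $13. That is the shutdown price.
ATC = 1452/q + 141 - 32q + 2q^2. Setting dATC/dq = −1452/q^2 − 32 + 4q = 0 gives q = 11 (since 4·11^3 − 32·11^2 = 1452).
min ATC = 1452/11 + 141 − 32·11 + 2·11^2 = $163. That is the break-even price.
Between these two prices the firm operates at a loss; above $163 it earns a profit.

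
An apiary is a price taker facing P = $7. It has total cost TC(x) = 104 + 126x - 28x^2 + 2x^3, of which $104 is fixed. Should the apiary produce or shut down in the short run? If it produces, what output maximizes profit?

Shut down

Strip out fixed cost: VC = 126x - 28x^2 + 2x^3. Then AVC = 126 - 28x + 2x^2 and MC = 126 - 56x + 6x^2.
AVC is minimized where dAVC/dx = -28 + 4x = 0, at x = 7; min AVC = 126 - 28·7 + 2·7^2 = $28.
Since P = $7 < min AVC = $28, price fails to cover variable cost at any output.
Best response: produce nothing and absorb the $104 fixed cost.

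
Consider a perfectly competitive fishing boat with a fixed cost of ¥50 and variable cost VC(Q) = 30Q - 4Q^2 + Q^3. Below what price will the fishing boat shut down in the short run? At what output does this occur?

Short-run supply begins at min AVC. From VC = 30Q - 4Q^2 + Q^3, AVC = 30 - 4Q + Q^2.
At the minimum of AVC, MC = AVC. MC = 30 - 8Q + 3Q^2; setting MC = AVC gives 2Q^2 - 4Q = 0, so Q = 2. min AVC = 26.
So the shutdown price is ¥26.

¥26 per unit, at Q = 2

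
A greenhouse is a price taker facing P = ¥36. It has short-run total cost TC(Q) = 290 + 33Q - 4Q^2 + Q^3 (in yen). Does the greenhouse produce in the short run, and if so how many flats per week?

From TC, MC = TC'(Q) = 33 - 8Q + 3Q^2 and AVC = VC/Q = 33 - 4Q + Q^2.
The AVC parabola has its vertex at Q = 4/2 = 2, where AVC = 33 - 4·2 + 2^2 = ¥29.
Because ¥36 ≥ ¥29, revenue can cover variable cost; the firm operates.
Solving P = MC: -3 - 8Q + 3Q^2 = 0 ⇒ Q = -1/3 or 3. On the upward-sloping branch, Q* = 3.
Check: AVC at Q = 3 is ¥30 ≤ P, so revenue covers variable cost.
Profit = P·Q − TC = 36·3 − 380 = -¥272, a loss, but smaller than the ¥290 fixed cost the firm would lose by shutting down.

Produce at Q = 3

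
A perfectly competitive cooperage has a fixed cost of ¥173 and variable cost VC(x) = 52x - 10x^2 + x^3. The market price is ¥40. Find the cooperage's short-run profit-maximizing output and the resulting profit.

AVC = 52 - 10x + x^2 has its minimum ¥27 at x = 5; price ¥40 clears that bar, so the firm operates.
With MC = 52 - 20x + 3x^2, P = MC on the upward-sloping part at x* = 6.
TR = 40·6 = 240. TC = 173 + 168 = 341. Profit = 240 − 341 = -¥101.
By producing, the firm covers all variable cost plus ¥72 of fixed cost; shutting down would lose the full ¥173.

Profit = -¥101 at x = 6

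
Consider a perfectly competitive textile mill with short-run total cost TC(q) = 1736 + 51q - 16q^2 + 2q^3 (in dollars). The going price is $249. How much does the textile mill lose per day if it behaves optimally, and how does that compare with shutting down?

AVC = 51 - 16q + 2q^2; min AVC = $19 at q = 4. Since P = $249 ≥ min AVC, the firm produces.
MC = 51 - 32q + 6q^2. Setting P = MC and taking the root on the rising branch gives q* = 9.
TR = 249·9 = 2241. TC = 1736 + 621 = 2357. Profit = 2241 − 2357 = -$116.
That loss of $116 beats the $1736 the firm would lose by shutting down; producing recovers $1620 of fixed cost.

Profit = -$116 at q = 9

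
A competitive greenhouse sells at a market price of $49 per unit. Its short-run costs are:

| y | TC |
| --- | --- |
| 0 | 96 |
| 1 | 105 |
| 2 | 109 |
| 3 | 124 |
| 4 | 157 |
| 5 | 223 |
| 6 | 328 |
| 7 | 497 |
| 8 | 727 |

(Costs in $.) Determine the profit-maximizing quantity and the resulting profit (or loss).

Tabulate TR − TC: y=0: -96; y=1: -56; y=2: -11; y=3: 23; y=4: 39; y=5: 22; y=6: -34; y=7: -154; y=8: -335.
Profit is maximized at y = 4. AVC there is 61/4 = $15.25 ≤ P, so producing beats shutting down (which would give -$96).

y = 4; profit = $39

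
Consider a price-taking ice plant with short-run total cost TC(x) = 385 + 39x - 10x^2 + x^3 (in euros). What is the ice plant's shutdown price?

The shutdown price is the minimum of AVC. VC = 39x - 10x^2 + x^3, so AVC = 39 - 10x + x^2.
dAVC/dx = -10 + 2x = 0 gives x = 5. min AVC = 39 - 10·5 + 5^2 = 14.
So the shutdown price is €14.

€14 per unit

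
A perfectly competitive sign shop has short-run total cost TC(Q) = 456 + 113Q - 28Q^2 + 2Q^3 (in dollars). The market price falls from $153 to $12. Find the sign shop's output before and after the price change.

Output falls from 10 to 0 (the firm shuts down)

AVC = 113 - 28Q + 2Q^2, minimized at Q = 7 where min AVC = $15. MC = 113 - 56Q + 6Q^2.
At P = $153 ≥ min AVC, set P = MC on the rising branch: Q = 10.
At P = $12 < min AVC = $15, price no longer covers variable cost at any output, so the firm shuts down: Q = 0.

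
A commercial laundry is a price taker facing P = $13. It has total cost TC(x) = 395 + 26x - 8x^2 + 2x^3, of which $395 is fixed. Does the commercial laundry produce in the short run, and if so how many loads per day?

Strip out fixed cost: VC = 26x - 8x^2 + 2x^3. Then AVC = 26 - 8x + 2x^2 and MC = 26 - 16x + 6x^2.
AVC is minimized where dAVC/dx = -8 + 4x = 0, at x = 2; min AVC = 26 - 8·2 + 2·2^2 = $18.
P = $13 lies below min AVC = $18; no output level covers variable cost.
Shutting down limits the loss to fixed cost, $395.

Shut down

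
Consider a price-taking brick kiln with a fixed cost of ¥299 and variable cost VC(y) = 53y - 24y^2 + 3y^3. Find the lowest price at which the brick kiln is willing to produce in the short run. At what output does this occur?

¥5 per unit, at y = 4

The firm shuts down when price falls below the minimum of average variable cost. AVC = VC/y = 53 - 24y + 3y^2.
At the minimum of AVC, MC = AVC. MC = 53 - 48y + 9y^2; setting MC = AVC gives 6y^2 - 24y = 0, so y = 4. min AVC = 5.
So the shutdown price is ¥5.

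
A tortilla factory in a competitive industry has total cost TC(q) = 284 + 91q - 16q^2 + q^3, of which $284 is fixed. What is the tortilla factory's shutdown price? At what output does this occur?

$27 per unit, at q = 8

Short-run supply begins at min AVC. From VC = 91q - 16q^2 + q^3, AVC = 91 - 16q + q^2.
dAVC/dq = -16 + 2q = 0 gives q = 8. min AVC = 91 - 16·8 + 8^2 = 27.
For P < $27 the firm produces nothing.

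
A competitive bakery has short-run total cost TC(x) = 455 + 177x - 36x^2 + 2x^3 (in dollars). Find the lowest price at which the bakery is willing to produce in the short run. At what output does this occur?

Short-run supply begins at min AVC. From VC = 177x - 36x^2 + 2x^3, AVC = 177 - 36x + 2x^2.
dAVC/dx = -36 + 4x = 0 gives x = 9. min AVC = 177 - 36·9 + 2·9^2 = 15.
The firm shuts down for any P below $15.

$15 per unit, at x = 9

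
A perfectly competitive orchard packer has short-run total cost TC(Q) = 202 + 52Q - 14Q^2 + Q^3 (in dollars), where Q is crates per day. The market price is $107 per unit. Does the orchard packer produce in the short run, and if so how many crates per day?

Produce at Q = 11

From TC, MC = TC'(Q) = 52 - 28Q + 3Q^2 and AVC = VC/Q = 52 - 14Q + Q^2.
AVC hits its minimum where MC = AVC, at Q = 7, giving min AVC = 52 - 14·7 + 7^2 = $3.
Because $107 ≥ $3, revenue can cover variable cost; the firm operates.
Set P = MC: 107 = 52 - 28Q + 3Q^2 → -55 - 28Q + 3Q^2 = 0. The roots are Q = -5/3 and Q = 11; the profit-maximizing output is on the rising part of MC, so Q* = 11.
Check: AVC at Q = 11 is $19 ≤ P, so revenue covers variable cost.
Profit = P·Q − TC = 107·11 − 411 = $766.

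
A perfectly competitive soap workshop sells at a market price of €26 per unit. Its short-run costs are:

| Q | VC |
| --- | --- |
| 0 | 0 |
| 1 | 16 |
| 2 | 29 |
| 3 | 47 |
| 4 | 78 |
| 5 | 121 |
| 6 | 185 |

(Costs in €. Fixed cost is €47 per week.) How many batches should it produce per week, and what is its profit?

Q = 3; profit = -€16

Compute π = P·Q − TC at each output: Q=0: -47; Q=1: -37; Q=2: -24; Q=3: -16; Q=4: -21; Q=5: -38; Q=6: -76.
Profit is maximized at Q = 3. AVC there is 47/3 = €15.67 ≤ P, so producing beats shutting down (which would give -€47).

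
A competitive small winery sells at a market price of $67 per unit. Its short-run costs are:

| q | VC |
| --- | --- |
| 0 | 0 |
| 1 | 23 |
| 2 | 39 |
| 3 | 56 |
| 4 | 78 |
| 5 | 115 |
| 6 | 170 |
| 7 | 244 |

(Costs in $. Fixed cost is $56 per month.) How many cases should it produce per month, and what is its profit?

Compute π = P·q − TC at each output: q=0: -56; q=1: -12; q=2: 39; q=3: 89; q=4: 134; q=5: 164; q=6: 176; q=7: 169.
Profit is maximized at q = 6. AVC there is 170/6 = $28.33 ≤ P, so producing beats shutting down (which would give -$56).

q = 6; profit = $176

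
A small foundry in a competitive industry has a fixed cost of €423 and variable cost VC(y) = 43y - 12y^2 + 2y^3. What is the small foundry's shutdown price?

€25 per unit

The shutdown price is the minimum of AVC. VC = 43y - 12y^2 + 2y^3, so AVC = 43 - 12y + 2y^2.
dAVC/dy = -12 + 4y = 0 gives y = 3. min AVC = 43 - 12·3 + 2·3^2 = 25.
The firm shuts down for any P below €25.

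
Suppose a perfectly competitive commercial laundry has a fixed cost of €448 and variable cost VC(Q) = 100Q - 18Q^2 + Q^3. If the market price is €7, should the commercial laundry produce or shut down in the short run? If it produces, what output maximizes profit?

Shut down

Variable cost is VC = 100Q - 18Q^2 + Q^3, so AVC = VC/Q = 100 - 18Q + Q^2 and MC = dTC/dQ = 100 - 36Q + 3Q^2.
The AVC parabola has its vertex at Q = 18/2 = 9, where AVC = 100 - 18·9 + 9^2 = €19.
Since P = €7 < min AVC = €19, price fails to cover variable cost at any output.
Shutting down limits the loss to fixed cost, €448.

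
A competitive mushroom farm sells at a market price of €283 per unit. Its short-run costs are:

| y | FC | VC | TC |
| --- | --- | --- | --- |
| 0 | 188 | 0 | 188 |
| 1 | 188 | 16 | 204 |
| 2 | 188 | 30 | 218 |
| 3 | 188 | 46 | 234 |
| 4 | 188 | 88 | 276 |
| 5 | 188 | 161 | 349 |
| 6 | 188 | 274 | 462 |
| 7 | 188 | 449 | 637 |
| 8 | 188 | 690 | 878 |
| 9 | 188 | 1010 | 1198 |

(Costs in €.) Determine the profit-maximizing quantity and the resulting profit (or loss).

Profit at each row (π = 283y − TC): y=0: -188; y=1: 79; y=2: 348; y=3: 615; y=4: 856; y=5: 1066; y=6: 1236; y=7: 1344; y=8: 1386; y=9: 1349.
Profit is maximized at y = 8. AVC there is 690/8 = €86.25 ≤ P, so producing beats shutting down (which would give -€188).

y = 8; profit = €1386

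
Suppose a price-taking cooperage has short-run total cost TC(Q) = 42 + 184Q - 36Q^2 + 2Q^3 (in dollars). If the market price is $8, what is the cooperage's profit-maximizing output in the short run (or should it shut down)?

Shut down

From TC, MC = TC'(Q) = 184 - 72Q + 6Q^2 and AVC = VC/Q = 184 - 36Q + 2Q^2.
AVC hits its minimum where MC = AVC, at Q = 9, giving min AVC = 184 - 36·9 + 2·9^2 = $22.
Since P = $8 < min AVC = $22, price fails to cover variable cost at any output.
Best response: produce nothing and absorb the $42 fixed cost.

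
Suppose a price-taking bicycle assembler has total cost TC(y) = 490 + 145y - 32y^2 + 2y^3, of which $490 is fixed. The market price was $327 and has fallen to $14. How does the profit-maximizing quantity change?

AVC = 145 - 32y + 2y^2, minimized at y = 8 where min AVC = $17. MC = 145 - 64y + 6y^2.
With P = $327 above the shutdown price, P = MC gives y = 13.
At P = $14 < min AVC = $17, price no longer covers variable cost at any output, so the firm shuts down: y = 0.

Output falls from 13 to 0 (the firm shuts down)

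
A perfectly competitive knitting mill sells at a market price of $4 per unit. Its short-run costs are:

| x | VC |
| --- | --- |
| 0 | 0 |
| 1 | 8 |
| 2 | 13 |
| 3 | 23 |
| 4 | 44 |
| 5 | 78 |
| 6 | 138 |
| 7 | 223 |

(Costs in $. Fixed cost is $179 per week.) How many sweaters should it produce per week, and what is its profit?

x = 0 (shut down); profit = -$179

Profit at each row (π = 4x − TC): x=0: -179; x=1: -183; x=2: -184; x=3: -190; x=4: -207; x=5: -237; x=6: -293; x=7: -374.
Profit is highest at x = 0. Equivalently, the lowest AVC in the table is 13/2 ≈ $6.50 at x = 2, and P = $4 falls below it — price never covers variable cost, so the firm shuts down and loses only its fixed cost.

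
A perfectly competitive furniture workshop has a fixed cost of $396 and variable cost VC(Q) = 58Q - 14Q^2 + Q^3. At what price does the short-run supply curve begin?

Short-run supply begins at min AVC. From VC = 58Q - 14Q^2 + Q^3, AVC = 58 - 14Q + Q^2.
dAVC/dQ = -14 + 2Q = 0 gives Q = 7. min AVC = 58 - 14·7 + 7^2 = 9.
So the shutdown price is $9.

$9 per unit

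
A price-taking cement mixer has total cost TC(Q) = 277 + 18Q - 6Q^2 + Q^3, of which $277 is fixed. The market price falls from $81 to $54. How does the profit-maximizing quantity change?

AVC = 18 - 6Q + Q^2, minimized at Q = 3 where min AVC = $9. MC = 18 - 12Q + 3Q^2.
At P = $81 ≥ min AVC, set P = MC on the rising branch: Q = 7.
At P = $54 ≥ min AVC, set P = MC: Q = 6. The firm stays open but cuts output.

Output falls from 7 to 6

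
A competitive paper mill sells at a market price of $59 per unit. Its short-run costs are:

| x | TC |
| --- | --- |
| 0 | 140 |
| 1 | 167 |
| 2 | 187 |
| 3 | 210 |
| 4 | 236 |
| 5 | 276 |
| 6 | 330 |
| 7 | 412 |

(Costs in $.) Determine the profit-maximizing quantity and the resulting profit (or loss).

Tabulate TR − TC: x=0: -140; x=1: -108; x=2: -69; x=3: -33; x=4: 0; x=5: 19; x=6: 24; x=7: 1.
Profit is maximized at x = 6. AVC there is 190/6 = $31.67 ≤ P, so producing beats shutting down (which would give -$140).

x = 6; profit = $24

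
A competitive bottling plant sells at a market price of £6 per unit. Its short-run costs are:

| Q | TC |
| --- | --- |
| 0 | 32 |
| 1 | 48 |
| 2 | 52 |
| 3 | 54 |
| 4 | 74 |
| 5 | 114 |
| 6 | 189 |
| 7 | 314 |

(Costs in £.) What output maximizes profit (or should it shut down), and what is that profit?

Q = 0 (shut down); profit = -£32

Compute π = P·Q − TC at each output: Q=0: -32; Q=1: -42; Q=2: -40; Q=3: -36; Q=4: -50; Q=5: -84; Q=6: -153; Q=7: -272.
Profit is highest at Q = 0. Equivalently, the lowest AVC in the table is 22/3 ≈ £7.33 at Q = 3, and P = £6 falls below it — price never covers variable cost, so the firm shuts down and loses only its fixed cost.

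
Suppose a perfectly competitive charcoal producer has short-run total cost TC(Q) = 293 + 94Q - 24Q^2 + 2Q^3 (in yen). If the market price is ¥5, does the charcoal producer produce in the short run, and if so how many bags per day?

Shut down

Strip out fixed cost: VC = 94Q - 24Q^2 + 2Q^3. Then AVC = 94 - 24Q + 2Q^2 and MC = 94 - 48Q + 6Q^2.
AVC is minimized where dAVC/dQ = -24 + 4Q = 0, at Q = 6; min AVC = 94 - 24·6 + 2·6^2 = ¥22.
P = ¥5 lies below min AVC = ¥22; no output level covers variable cost.
The firm minimizes its loss by shutting down and losing only its fixed cost of ¥293.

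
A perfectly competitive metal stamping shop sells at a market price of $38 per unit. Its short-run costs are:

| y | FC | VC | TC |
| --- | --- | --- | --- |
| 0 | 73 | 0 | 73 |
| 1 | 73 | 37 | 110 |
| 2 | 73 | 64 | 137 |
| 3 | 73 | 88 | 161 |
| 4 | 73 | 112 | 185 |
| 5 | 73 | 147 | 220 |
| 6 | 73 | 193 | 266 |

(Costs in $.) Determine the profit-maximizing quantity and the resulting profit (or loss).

Tabulate TR − TC: y=0: -73; y=1: -72; y=2: -61; y=3: -47; y=4: -33; y=5: -30; y=6: -38.
Profit is maximized at y = 5. AVC there is 147/5 = $29.40 ≤ P, so producing beats shutting down (which would give -$73).

y = 5; profit = -$30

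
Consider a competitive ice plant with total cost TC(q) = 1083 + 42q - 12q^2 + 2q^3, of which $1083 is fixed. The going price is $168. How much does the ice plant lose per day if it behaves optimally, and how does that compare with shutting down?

Profit = -$299 at q = 7

AVC = 42 - 12q + 2q^2; min AVC = $24 at q = 3. Since P = $168 ≥ min AVC, the firm produces.
With MC = 42 - 24q + 6q^2, P = MC on the upward-sloping part at q* = 7.
TR = 168·7 = 1176. TC = 1083 + 392 = 1475. Profit = 1176 − 1475 = -$299.
By producing, the firm covers all variable cost plus $784 of fixed cost; shutting down would lose the full $1083.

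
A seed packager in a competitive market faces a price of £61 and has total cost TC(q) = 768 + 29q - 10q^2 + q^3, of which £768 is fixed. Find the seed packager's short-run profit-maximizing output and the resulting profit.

AVC = 29 - 10q + q^2 has its minimum £4 at q = 5; price £61 clears that bar, so the firm operates.
MC = 29 - 20q + 3q^2. Setting P = MC and taking the root on the rising branch gives q* = 8.
TR = 61·8 = 488. TC = 768 + 104 = 872. Profit = 488 − 872 = -£384.
Shutting down would mean losing the fixed cost of £768, so operating at a loss of £384 is better by £384.

Profit = -£384 at q = 8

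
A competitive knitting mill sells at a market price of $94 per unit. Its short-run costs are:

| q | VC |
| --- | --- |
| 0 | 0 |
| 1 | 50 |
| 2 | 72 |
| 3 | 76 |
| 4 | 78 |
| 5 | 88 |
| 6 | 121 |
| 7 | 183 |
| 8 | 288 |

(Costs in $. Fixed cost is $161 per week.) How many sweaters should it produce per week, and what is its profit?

Compute π = P·q − TC at each output: q=0: -161; q=1: -117; q=2: -45; q=3: 45; q=4: 137; q=5: 221; q=6: 282; q=7: 314; q=8: 303.
Profit is maximized at q = 7. AVC there is 183/7 = $26.14 ≤ P, so producing beats shutting down (which would give -$161).

q = 7; profit = $314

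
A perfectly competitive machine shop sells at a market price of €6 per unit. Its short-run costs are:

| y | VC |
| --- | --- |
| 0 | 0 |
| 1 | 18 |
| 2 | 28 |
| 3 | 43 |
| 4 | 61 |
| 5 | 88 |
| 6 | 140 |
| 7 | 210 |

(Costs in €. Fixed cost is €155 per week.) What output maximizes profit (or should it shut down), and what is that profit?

y = 0 (shut down); profit = -€155

Tabulate TR − TC: y=0: -155; y=1: -167; y=2: -171; y=3: -180; y=4: -192; y=5: -213; y=6: -259; y=7: -323.
Profit is highest at y = 0. Equivalently, the lowest AVC in the table is 28/2 ≈ €14 at y = 2, and P = €6 falls below it — price never covers variable cost, so the firm shuts down and loses only its fixed cost.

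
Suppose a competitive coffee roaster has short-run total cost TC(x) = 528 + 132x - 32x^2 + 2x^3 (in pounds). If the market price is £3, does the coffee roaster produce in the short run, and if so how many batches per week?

Shut down

Variable cost is VC = 132x - 32x^2 + 2x^3, so AVC = VC/x = 132 - 32x + 2x^2 and MC = dTC/dx = 132 - 64x + 6x^2.
The AVC parabola has its vertex at x = 32/4 = 8, where AVC = 132 - 32·8 + 2·8^2 = £4.
Since P = £3 < min AVC = £4, price fails to cover variable cost at any output.
Best response: produce nothing and absorb the £528 fixed cost.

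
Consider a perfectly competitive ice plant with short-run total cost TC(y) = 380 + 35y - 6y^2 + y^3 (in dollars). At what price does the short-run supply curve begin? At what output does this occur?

$26 per unit, at y = 3

Short-run supply begins at min AVC. From VC = 35y - 6y^2 + y^3, AVC = 35 - 6y + y^2.
dAVC/dy = -6 + 2y = 0 gives y = 3. min AVC = 35 - 6·3 + 3^2 = 26.
For P < $26 the firm produces nothing.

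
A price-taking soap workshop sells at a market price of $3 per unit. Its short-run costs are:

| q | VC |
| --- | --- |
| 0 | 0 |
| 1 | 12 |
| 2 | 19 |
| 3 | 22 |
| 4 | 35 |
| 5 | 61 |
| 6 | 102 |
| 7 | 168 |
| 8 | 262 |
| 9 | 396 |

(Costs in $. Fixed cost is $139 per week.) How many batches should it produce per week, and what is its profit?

Profit at each row (π = 3q − TC): q=0: -139; q=1: -148; q=2: -152; q=3: -152; q=4: -162; q=5: -185; q=6: -223; q=7: -286; q=8: -377; q=9: -508.
Profit is highest at q = 0. Equivalently, the lowest AVC in the table is 22/3 ≈ $7.33 at q = 3, and P = $3 falls below it — price never covers variable cost, so the firm shuts down and loses only its fixed cost.

q = 0 (shut down); profit = -$139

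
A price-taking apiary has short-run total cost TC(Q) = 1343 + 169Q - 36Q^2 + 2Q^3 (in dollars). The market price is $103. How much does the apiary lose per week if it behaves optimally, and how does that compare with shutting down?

AVC = 169 - 36Q + 2Q^2 has its minimum $7 at Q = 9; price $103 clears that bar, so the firm operates.
With MC = 169 - 72Q + 6Q^2, P = MC on the upward-sloping part at Q* = 11.
TR = 103·11 = 1133. TC = 1343 + 165 = 1508. Profit = 1133 − 1508 = -$375.
Shutting down would mean losing the fixed cost of $1343, so operating at a loss of $375 is better by $968.

Profit = -$375 at Q = 11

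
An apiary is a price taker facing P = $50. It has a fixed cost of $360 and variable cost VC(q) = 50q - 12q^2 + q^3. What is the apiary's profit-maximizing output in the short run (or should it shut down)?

Produce at q = 8

Strip out fixed cost: VC = 50q - 12q^2 + q^3. Then AVC = 50 - 12q + q^2 and MC = 50 - 24q + 3q^2.
AVC hits its minimum where MC = AVC, at q = 6, giving min AVC = 50 - 12·6 + 6^2 = $14.
Because $50 ≥ $14, revenue can cover variable cost; the firm operates.
P = MC gives -24q + 3q^2 = 0, with roots 0 and 8. Take the larger (rising MC): q* = 8.
Check: AVC at q = 8 is $18 ≤ P, so revenue covers variable cost.
Profit = P·q − TC = 50·8 − 504 = -$104, a loss, but smaller than the $360 fixed cost the firm would lose by shutting down.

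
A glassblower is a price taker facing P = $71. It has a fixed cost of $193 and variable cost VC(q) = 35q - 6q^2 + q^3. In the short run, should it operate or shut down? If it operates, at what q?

Produce at q = 6

From TC, MC = TC'(q) = 35 - 12q + 3q^2 and AVC = VC/q = 35 - 6q + q^2.
AVC hits its minimum where MC = AVC, at q = 3, giving min AVC = 35 - 6·3 + 3^2 = $26.
Because $71 ≥ $26, revenue can cover variable cost; the firm operates.
Set P = MC: 71 = 35 - 12q + 3q^2 → -36 - 12q + 3q^2 = 0. The roots are q = -2 and q = 6; the profit-maximizing output is on the rising part of MC, so q* = 6.
Check: AVC at q = 6 is $35 ≤ P, so revenue covers variable cost.
Profit = P·q − TC = 71·6 − 403 = $23.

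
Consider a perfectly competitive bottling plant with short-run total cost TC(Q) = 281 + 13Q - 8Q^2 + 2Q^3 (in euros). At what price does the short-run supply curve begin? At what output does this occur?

The shutdown price is the minimum of AVC. VC = 13Q - 8Q^2 + 2Q^3, so AVC = 13 - 8Q + 2Q^2.
dAVC/dQ = -8 + 4Q = 0 gives Q = 2. min AVC = 13 - 8·2 + 2·2^2 = 5.
The firm shuts down for any P below €5.

€5 per unit, at Q = 2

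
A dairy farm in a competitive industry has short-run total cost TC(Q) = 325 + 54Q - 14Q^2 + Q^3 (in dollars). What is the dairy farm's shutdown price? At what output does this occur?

Short-run supply begins at min AVC. From VC = 54Q - 14Q^2 + Q^3, AVC = 54 - 14Q + Q^2.
dAVC/dQ = -14 + 2Q = 0 gives Q = 7. min AVC = 54 - 14·7 + 7^2 = 5.
So the shutdown price is $5.

$5 per unit, at Q = 7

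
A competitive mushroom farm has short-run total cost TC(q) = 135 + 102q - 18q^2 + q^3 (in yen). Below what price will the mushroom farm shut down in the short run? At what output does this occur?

¥21 per unit, at q = 9

The firm shuts down when price falls below the minimum of average variable cost. AVC = VC/q = 102 - 18q + q^2.
At the minimum of AVC, MC = AVC. MC = 102 - 36q + 3q^2; setting MC = AVC gives 2q^2 - 18q = 0, so q = 9. min AVC = 21.
So the shutdown price is ¥21.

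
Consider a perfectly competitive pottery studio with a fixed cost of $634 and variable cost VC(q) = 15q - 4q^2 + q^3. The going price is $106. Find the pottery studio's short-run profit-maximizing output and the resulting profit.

Profit = -$144 at q = 7

AVC = 15 - 4q + q^2; min AVC = $11 at q = 2. Since P = $106 ≥ min AVC, the firm produces.
MC = 15 - 8q + 3q^2. Setting P = MC and taking the root on the rising branch gives q* = 7.
TR = 106·7 = 742. TC = 634 + 252 = 886. Profit = 742 − 886 = -$144.
Shutting down would mean losing the fixed cost of $634, so operating at a loss of $144 is better by $490.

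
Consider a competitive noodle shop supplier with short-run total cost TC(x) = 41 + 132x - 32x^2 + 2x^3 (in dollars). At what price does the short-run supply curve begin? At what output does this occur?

The shutdown price is the minimum of AVC. VC = 132x - 32x^2 + 2x^3, so AVC = 132 - 32x + 2x^2.
At the minimum of AVC, MC = AVC. MC = 132 - 64x + 6x^2; setting MC = AVC gives 4x^2 - 32x = 0, so x = 8. min AVC = 4.
The firm shuts down for any P below $4.

$4 per unit, at x = 8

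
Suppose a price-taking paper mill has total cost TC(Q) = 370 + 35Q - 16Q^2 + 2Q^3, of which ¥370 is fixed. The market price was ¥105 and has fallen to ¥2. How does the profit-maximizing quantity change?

Output falls from 7 to 0 (the firm shuts down)

MC = 35 - 32Q + 6Q^2; the shutdown threshold is min AVC = ¥3 (at Q = 4).
At P = ¥105 ≥ min AVC, set P = MC on the rising branch: Q = 7.
At P = ¥2 < min AVC = ¥3, price no longer covers variable cost at any output, so the firm shuts down: Q = 0.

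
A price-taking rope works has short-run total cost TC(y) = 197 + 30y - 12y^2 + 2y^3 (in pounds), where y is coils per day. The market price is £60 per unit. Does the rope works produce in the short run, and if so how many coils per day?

Variable cost is VC = 30y - 12y^2 + 2y^3, so AVC = VC/y = 30 - 12y + 2y^2 and MC = dTC/dy = 30 - 24y + 6y^2.
AVC hits its minimum where MC = AVC, at y = 3, giving min AVC = 30 - 12·3 + 2·3^2 = £12.
P = £60 exceeds min AVC = £12, so the firm stays open.
P = MC gives -30 - 24y + 6y^2 = 0, with roots -1 and 5. Take the larger (rising MC): y* = 5.
Check: AVC at y = 5 is £20 ≤ P, so revenue covers variable cost.
Profit = P·y − TC = 60·5 − 297 = £3.

Produce at y = 5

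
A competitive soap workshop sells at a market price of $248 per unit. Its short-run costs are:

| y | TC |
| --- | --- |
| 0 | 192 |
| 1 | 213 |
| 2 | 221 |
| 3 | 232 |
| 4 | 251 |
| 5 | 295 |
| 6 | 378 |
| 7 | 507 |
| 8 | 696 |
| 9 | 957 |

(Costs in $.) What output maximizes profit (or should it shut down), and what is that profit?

y = 8; profit = $1288

Tabulate TR − TC: y=0: -192; y=1: 35; y=2: 275; y=3: 512; y=4: 741; y=5: 945; y=6: 1110; y=7: 1229; y=8: 1288; y=9: 1275.
Profit is maximized at y = 8. AVC there is 504/8 = $63 ≤ P, so producing beats shutting down (which would give -$192).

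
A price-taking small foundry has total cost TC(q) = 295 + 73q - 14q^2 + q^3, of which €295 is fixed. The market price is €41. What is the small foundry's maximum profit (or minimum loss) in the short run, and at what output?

AVC = 73 - 14q + q^2 has its minimum €24 at q = 7; price €41 clears that bar, so the firm operates.
MC = 73 - 28q + 3q^2. Setting P = MC and taking the root on the rising branch gives q* = 8.
TR = 41·8 = 328. TC = 295 + 200 = 495. Profit = 328 − 495 = -€167.
That loss of €167 beats the €295 the firm would lose by shutting down; producing recovers €128 of fixed cost.

Profit = -€167 at q = 8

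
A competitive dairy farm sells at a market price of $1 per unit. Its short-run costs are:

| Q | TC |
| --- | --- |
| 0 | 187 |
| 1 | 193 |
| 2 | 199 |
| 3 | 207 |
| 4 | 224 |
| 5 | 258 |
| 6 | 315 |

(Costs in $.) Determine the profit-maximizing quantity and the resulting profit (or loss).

Profit at each row (π = 1Q − TC): Q=0: -187; Q=1: -192; Q=2: -197; Q=3: -204; Q=4: -220; Q=5: -253; Q=6: -309.
Profit is highest at Q = 0. Equivalently, the lowest AVC in the table is 6/1 ≈ $6 at Q = 1, and P = $1 falls below it — price never covers variable cost, so the firm shuts down and loses only its fixed cost.

Q = 0 (shut down); profit = -$187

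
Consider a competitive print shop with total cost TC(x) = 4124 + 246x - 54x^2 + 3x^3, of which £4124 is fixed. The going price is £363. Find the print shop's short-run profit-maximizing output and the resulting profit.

Profit = -£68 at x = 13

AVC = 246 - 54x + 3x^2; min AVC = £3 at x = 9. Since P = £363 ≥ min AVC, the firm produces.
MC = 246 - 108x + 9x^2. Setting P = MC and taking the root on the rising branch gives x* = 13.
TR = 363·13 = 4719. TC = 4124 + 663 = 4787. Profit = 4719 − 4787 = -£68.
That loss of £68 beats the £4124 the firm would lose by shutting down; producing recovers £4056 of fixed cost.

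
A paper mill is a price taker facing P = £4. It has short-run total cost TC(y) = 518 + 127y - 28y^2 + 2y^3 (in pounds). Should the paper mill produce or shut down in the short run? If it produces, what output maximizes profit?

From TC, MC = TC'(y) = 127 - 56y + 6y^2 and AVC = VC/y = 127 - 28y + 2y^2.
AVC is minimized where dAVC/dy = -28 + 4y = 0, at y = 7; min AVC = 127 - 28·7 + 2·7^2 = £29.
Since P = £4 < min AVC = £29, price fails to cover variable cost at any output.
Best response: produce nothing and absorb the £518 fixed cost.

Shut down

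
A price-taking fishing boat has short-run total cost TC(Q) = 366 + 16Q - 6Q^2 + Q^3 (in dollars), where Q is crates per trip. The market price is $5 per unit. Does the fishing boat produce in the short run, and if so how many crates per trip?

Variable cost is VC = 16Q - 6Q^2 + Q^3, so AVC = VC/Q = 16 - 6Q + Q^2 and MC = dTC/dQ = 16 - 12Q + 3Q^2.
The AVC parabola has its vertex at Q = 6/2 = 3, where AVC = 16 - 6·3 + 3^2 = $7.
With P < min AVC ($5 < $7), every unit sold adds to the loss.
Best response: produce nothing and absorb the $366 fixed cost.

Shut down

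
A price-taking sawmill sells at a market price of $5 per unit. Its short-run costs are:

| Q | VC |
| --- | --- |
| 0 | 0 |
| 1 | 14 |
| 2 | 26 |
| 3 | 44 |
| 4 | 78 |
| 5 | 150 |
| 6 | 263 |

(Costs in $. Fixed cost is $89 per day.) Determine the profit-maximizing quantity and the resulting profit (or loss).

Tabulate TR − TC: Q=0: -89; Q=1: -98; Q=2: -105; Q=3: -118; Q=4: -147; Q=5: -214; Q=6: -322.
Profit is highest at Q = 0. Equivalently, the lowest AVC in the table is 26/2 ≈ $13 at Q = 2, and P = $5 falls below it — price never covers variable cost, so the firm shuts down and loses only its fixed cost.

Q = 0 (shut down); profit = -$89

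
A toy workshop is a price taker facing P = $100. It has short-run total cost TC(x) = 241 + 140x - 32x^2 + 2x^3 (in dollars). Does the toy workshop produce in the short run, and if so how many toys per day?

Produce at x = 10

From TC, MC = TC'(x) = 140 - 64x + 6x^2 and AVC = VC/x = 140 - 32x + 2x^2.
AVC is minimized where dAVC/dx = -32 + 4x = 0, at x = 8; min AVC = 140 - 32·8 + 2·8^2 = $12.
Since P = $100 ≥ min AVC = $12, price covers variable cost and the firm should produce.
P = MC gives 40 - 64x + 6x^2 = 0, with roots 2/3 and 10. Take the larger (rising MC): x* = 10.
Check: AVC at x = 10 is $20 ≤ P, so revenue covers variable cost.
Profit = P·x − TC = 100·10 − 441 = $559.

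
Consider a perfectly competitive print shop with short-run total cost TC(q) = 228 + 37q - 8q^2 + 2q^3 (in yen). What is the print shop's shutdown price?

Short-run supply begins at min AVC. From VC = 37q - 8q^2 + 2q^3, AVC = 37 - 8q + 2q^2.
At the minimum of AVC, MC = AVC. MC = 37 - 16q + 6q^2; setting MC = AVC gives 4q^2 - 8q = 0, so q = 2. min AVC = 29.
So the shutdown price is ¥29.

¥29 per unit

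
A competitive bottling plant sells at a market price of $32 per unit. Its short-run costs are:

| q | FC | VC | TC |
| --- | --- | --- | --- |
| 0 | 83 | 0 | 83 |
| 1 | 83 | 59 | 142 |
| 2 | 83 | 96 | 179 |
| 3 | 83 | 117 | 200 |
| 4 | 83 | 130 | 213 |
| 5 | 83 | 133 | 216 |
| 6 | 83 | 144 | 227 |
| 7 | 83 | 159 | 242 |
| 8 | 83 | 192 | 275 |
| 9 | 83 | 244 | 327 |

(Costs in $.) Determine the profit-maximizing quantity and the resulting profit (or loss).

q = 7; profit = -$18

Profit at each row (π = 32q − TC): q=0: -83; q=1: -110; q=2: -115; q=3: -104; q=4: -85; q=5: -56; q=6: -35; q=7: -18; q=8: -19; q=9: -39.
Profit is maximized at q = 7. AVC there is 159/7 = $22.71 ≤ P, so producing beats shutting down (which would give -$83).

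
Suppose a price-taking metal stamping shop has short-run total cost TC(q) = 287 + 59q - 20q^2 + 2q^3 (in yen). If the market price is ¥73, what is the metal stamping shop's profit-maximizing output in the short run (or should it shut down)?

Variable cost is VC = 59q - 20q^2 + 2q^3, so AVC = VC/q = 59 - 20q + 2q^2 and MC = dTC/dq = 59 - 40q + 6q^2.
The AVC parabola has its vertex at q = 20/4 = 5, where AVC = 59 - 20·5 + 2·5^2 = ¥9.
Since P = ¥73 ≥ min AVC = ¥9, price covers variable cost and the firm should produce.
Solving P = MC: -14 - 40q + 6q^2 = 0 ⇒ q = -1/3 or 7. On the upward-sloping branch, q* = 7.
Check: AVC at q = 7 is ¥17 ≤ P, so revenue covers variable cost.
Profit = P·q − TC = 73·7 − 406 = ¥105.

Produce at q = 7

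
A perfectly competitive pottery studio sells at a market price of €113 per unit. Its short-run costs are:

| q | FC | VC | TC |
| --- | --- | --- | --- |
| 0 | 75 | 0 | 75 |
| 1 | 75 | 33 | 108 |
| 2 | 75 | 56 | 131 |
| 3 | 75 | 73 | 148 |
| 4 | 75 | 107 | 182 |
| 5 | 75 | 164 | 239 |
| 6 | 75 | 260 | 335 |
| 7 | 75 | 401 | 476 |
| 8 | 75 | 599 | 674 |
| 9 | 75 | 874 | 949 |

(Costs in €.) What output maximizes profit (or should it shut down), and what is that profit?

Tabulate TR − TC: q=0: -75; q=1: 5; q=2: 95; q=3: 191; q=4: 270; q=5: 326; q=6: 343; q=7: 315; q=8: 230; q=9: 68.
Profit is maximized at q = 6. AVC there is 260/6 = €43.33 ≤ P, so producing beats shutting down (which would give -€75).

q = 6; profit = €343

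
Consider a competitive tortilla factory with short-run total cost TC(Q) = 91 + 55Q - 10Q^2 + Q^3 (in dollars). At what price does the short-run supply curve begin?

$30 per unit

Short-run supply begins at min AVC. From VC = 55Q - 10Q^2 + Q^3, AVC = 55 - 10Q + Q^2.
At the minimum of AVC, MC = AVC. MC = 55 - 20Q + 3Q^2; setting MC = AVC gives 2Q^2 - 10Q = 0, so Q = 5. min AVC = 30.
For P < $30 the firm produces nothing.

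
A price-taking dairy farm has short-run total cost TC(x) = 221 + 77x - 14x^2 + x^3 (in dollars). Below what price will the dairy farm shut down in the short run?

$28 per unit

Short-run supply begins at min AVC. From VC = 77x - 14x^2 + x^3, AVC = 77 - 14x + x^2.
At the minimum of AVC, MC = AVC. MC = 77 - 28x + 3x^2; setting MC = AVC gives 2x^2 - 14x = 0, so x = 7. min AVC = 28.
So the shutdown price is $28.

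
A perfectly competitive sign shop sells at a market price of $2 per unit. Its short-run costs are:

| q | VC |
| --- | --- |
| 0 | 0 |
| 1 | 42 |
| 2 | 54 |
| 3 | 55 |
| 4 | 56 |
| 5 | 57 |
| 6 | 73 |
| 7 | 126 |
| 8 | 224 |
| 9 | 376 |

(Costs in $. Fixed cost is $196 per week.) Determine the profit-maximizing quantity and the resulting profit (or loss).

q = 0 (shut down); profit = -$196

Profit at each row (π = 2q − TC): q=0: -196; q=1: -236; q=2: -246; q=3: -245; q=4: -244; q=5: -243; q=6: -257; q=7: -308; q=8: -404; q=9: -554.
Profit is highest at q = 0. Equivalently, the lowest AVC in the table is 57/5 ≈ $11.40 at q = 5, and P = $2 falls below it — price never covers variable cost, so the firm shuts down and loses only its fixed cost.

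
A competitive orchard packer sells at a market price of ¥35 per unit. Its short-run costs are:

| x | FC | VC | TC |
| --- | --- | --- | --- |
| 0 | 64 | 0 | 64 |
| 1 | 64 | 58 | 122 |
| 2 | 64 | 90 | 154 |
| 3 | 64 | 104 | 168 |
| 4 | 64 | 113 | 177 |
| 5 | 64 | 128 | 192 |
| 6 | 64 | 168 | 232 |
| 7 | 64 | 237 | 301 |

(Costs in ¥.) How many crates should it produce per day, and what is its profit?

x = 5; profit = -¥17

Tabulate TR − TC: x=0: -64; x=1: -87; x=2: -84; x=3: -63; x=4: -37; x=5: -17; x=6: -22; x=7: -56.
Profit is maximized at x = 5. AVC there is 128/5 = ¥25.60 ≤ P, so producing beats shutting down (which would give -¥64).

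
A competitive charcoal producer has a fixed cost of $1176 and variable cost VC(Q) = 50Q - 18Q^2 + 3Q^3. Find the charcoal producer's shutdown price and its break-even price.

Shutdown price = $23; break-even price = $239

AVC = 50 - 18Q + 3Q^2; minimized at Q = 3, giving min AVC = $23. That is the shutdown price.
ATC = 1176/Q + 50 - 18Q + 3Q^2. Setting dATC/dQ = −1176/Q^2 − 18 + 6Q = 0 gives Q = 7 (since 6·7^3 − 18·7^2 = 1176).
min ATC = 1176/7 + 50 − 18·7 + 3·7^2 = $239. That is the break-even price.
Between these two prices the firm operates at a loss; above $239 it earns a profit.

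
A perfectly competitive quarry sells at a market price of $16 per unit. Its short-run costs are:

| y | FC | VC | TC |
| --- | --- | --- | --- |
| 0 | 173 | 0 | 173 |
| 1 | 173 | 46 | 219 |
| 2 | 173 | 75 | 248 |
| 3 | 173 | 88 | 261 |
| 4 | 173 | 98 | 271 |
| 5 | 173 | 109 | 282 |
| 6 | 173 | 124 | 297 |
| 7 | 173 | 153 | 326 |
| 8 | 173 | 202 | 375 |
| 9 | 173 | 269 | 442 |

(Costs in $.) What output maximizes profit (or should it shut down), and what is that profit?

y = 0 (shut down); profit = -$173

Tabulate TR − TC: y=0: -173; y=1: -203; y=2: -216; y=3: -213; y=4: -207; y=5: -202; y=6: -201; y=7: -214; y=8: -247; y=9: -298.
Profit is highest at y = 0. Equivalently, the lowest AVC in the table is 124/6 ≈ $20.67 at y = 6, and P = $16 falls below it — price never covers variable cost, so the firm shuts down and loses only its fixed cost.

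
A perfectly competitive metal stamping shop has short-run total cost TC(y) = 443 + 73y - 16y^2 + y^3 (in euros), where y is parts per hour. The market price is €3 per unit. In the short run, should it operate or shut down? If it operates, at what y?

Strip out fixed cost: VC = 73y - 16y^2 + y^3. Then AVC = 73 - 16y + y^2 and MC = 73 - 32y + 3y^2.
The AVC parabola has its vertex at y = 16/2 = 8, where AVC = 73 - 16·8 + 8^2 = €9.
With P < min AVC (€3 < €9), every unit sold adds to the loss.
Best response: produce nothing and absorb the €443 fixed cost.

Shut down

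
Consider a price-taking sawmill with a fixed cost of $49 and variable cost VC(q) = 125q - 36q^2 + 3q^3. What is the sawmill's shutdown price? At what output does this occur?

$17 per unit, at q = 6

Short-run supply begins at min AVC. From VC = 125q - 36q^2 + 3q^3, AVC = 125 - 36q + 3q^2.
At the minimum of AVC, MC = AVC. MC = 125 - 72q + 9q^2; setting MC = AVC gives 6q^2 - 36q = 0, so q = 6. min AVC = 17.
For P < $17 the firm produces nothing.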